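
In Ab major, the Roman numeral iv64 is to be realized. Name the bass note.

Ab

iv in Ab major has root Db; the chord is Db-Fb-Ab.
The figure 64 means second inversion — the fifth is in the bass.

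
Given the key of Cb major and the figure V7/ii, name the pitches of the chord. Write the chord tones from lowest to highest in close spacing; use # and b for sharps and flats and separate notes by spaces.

Ab C Eb Gb

V7/ii is a secondary dominant — the dominant seventh of ii. ii in Cb major is Db, so the applied chord's root is Ab, a perfect fifth above.
Building a dominant seventh chord on Ab gives Ab-C-Eb-Gb.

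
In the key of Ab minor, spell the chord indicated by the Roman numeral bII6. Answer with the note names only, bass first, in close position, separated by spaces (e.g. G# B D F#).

bII6 is the Neapolitan sixth — a major triad on the lowered second degree, here in its customary first inversion. In Ab minor that root is Bbb.
So the chord is Bbb-Db-Fb, a major triad.
With the 6 figure the chord is in first inversion; from the bass Db upward in close position it reads Db-Fb-Bbb.

Db Fb Bbb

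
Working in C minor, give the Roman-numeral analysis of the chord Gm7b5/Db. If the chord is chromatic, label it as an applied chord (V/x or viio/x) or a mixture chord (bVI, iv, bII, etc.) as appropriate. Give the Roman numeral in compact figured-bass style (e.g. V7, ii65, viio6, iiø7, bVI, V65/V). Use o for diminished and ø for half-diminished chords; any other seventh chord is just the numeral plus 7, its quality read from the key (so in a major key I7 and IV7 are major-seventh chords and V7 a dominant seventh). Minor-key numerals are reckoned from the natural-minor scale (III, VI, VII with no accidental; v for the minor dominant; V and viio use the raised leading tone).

viiø43/VI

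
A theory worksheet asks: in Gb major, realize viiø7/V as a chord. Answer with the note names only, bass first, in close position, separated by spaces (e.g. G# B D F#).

viiø7/V is a secondary leading-tone chord. The target V is Db in Gb major; the applied chord is rooted a semitone below, on C.
Building a half-diminished seventh chord on C gives C-Eb-Gb-Bb.

C Eb Gb Bb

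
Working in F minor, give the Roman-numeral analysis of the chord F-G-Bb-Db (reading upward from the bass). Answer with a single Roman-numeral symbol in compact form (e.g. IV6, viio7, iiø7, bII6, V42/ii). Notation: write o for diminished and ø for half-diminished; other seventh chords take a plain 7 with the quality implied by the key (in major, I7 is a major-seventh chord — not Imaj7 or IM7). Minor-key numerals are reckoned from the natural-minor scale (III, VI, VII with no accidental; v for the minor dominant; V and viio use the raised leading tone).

iiø42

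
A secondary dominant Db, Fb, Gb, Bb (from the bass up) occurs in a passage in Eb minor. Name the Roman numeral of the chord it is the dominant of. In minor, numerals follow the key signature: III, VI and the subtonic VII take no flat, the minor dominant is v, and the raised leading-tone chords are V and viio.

VI

The chord is a dominant seventh chord on Gb.
A dominant resolves down a perfect fifth: Gb → Cb. In Eb minor, Cb is scale degree 6, i.e. VI.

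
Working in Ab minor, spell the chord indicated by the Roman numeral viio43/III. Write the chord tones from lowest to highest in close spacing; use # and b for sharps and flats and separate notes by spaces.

Fb Abb Bb Db

viio43/III is a secondary leading-tone chord. The target III is Cb in Ab minor; the applied chord is rooted a semitone below, on Bb.
Building a fully diminished seventh chord on Bb gives Bb-Db-Fb-Abb.
With the 43 figure the chord is in second inversion; from the bass Fb upward in close position it reads Fb-Abb-Bb-Db.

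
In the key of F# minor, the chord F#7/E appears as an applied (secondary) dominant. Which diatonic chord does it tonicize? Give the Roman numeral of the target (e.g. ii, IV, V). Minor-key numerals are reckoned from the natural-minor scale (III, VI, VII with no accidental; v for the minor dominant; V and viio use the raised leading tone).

The chord is a dominant seventh chord on F#.
A dominant resolves down a perfect fifth: F# → B. In F# minor, B is scale degree 4, i.e. iv.

iv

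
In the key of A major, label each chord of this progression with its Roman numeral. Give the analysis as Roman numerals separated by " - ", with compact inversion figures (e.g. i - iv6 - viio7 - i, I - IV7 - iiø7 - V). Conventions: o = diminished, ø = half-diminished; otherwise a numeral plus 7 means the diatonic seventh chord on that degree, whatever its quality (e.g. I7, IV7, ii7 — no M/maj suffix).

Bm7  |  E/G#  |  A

ii7 - V6 - I

Bm7 has root B, degree 2 in A major, so ii7.
E/G#: major triad on E = scale degree 5 → V6.
A: major triad on A = scale degree 1 → I.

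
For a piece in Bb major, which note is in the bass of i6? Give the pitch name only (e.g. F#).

i in Bb major has root Bb; the chord is Bb-Db-F.
The figure 6 means first inversion — the third is in the bass.

Db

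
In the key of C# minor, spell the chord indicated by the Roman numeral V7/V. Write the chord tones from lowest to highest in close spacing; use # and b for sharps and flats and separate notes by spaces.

The slash means an applied dominant: we want the dominant of V. In C# minor, V is G# major, and its dominant is built on D#.
Building a dominant seventh chord on D# gives D#-F##-A#-C#.

D# F## A# C#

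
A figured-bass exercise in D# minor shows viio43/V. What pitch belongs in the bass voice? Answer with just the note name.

D#

The applied chord viio43/V is rooted on G##: G##-B#-D#-F#.
The figure 43 means second inversion — the fifth is in the bass.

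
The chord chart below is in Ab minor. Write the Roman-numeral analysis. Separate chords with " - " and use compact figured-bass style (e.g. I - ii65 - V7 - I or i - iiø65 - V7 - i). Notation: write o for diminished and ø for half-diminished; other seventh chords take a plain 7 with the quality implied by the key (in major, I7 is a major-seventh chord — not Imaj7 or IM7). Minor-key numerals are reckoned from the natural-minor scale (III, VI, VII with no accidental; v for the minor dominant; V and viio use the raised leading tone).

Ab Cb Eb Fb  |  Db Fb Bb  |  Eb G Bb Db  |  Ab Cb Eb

VI65 - iio6 - V7 - i

Ab-Cb-Eb-Fb: root Fb is the submediant; major seventh chord there is VI65.
Db-Fb-Bb: diminished triad on Bb = scale degree 2 → iio6.
Eb-G-Bb-Db: dominant seventh chord on Eb = scale degree 5 → V7.
Ab-Cb-Eb has root Ab, degree 1 in Ab minor, so i.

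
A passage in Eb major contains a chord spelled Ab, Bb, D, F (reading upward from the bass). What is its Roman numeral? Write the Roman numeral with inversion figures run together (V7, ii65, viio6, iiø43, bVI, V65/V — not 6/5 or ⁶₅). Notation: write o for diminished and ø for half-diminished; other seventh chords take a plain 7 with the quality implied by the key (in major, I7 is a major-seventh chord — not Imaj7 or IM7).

V42

The pitches Bb-D-F-Ab form a dominant seventh chord rooted on Bb.
In Eb major, Bb is the dominant; the diatonic dominant seventh chord there is V7.
With Ab in the bass the chord is in third inversion, so the figured bass is 42.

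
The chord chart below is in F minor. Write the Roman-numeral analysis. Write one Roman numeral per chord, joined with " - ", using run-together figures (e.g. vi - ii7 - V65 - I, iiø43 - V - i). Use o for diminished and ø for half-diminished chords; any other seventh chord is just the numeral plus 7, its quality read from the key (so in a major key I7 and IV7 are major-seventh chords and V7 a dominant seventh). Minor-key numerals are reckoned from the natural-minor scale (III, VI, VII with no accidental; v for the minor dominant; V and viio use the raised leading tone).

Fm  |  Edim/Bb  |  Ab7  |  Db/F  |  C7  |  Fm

i - viio64 - V7/VI - VI6 - V7 - i

Fm has root F, degree 1 in F minor, so i.
Edim/Bb: diminished triad on E = scale degree 7 → viio64.
Ab7 is the secondary dominant of VI (dominant seventh chord on Ab): V7/VI.
Db/F: major triad on Db = scale degree 6 → VI6.
C7: dominant seventh chord on C = scale degree 5 → V7.
Fm: minor triad on F = scale degree 1 → i.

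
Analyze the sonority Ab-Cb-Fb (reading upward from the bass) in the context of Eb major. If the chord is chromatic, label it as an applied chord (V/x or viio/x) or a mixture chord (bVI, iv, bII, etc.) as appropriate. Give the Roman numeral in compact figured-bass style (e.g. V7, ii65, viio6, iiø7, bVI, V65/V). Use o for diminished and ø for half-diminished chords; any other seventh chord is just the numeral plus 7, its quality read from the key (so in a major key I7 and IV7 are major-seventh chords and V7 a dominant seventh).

bII6

Stacked in thirds the chord is Fb-Ab-Cb: a major triad on Fb.
Fb is the lowered second degree of Eb major (diatonic 2 would be F). This is the Neapolitan sixth — a major triad on the lowered second degree, here in its customary first inversion.
With Ab in the bass the chord is in first inversion, so the figured bass is 6.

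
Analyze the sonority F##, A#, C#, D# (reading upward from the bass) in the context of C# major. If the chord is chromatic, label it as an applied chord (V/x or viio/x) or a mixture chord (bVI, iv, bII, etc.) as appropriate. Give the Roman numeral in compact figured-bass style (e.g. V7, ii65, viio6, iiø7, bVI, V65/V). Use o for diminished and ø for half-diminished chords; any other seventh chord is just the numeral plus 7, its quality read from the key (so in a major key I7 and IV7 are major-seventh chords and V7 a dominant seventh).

The pitches D#-F##-A#-C# form a dominant seventh chord rooted on D#.
D# is not a diatonic chord root with this quality in C# major, but it lies a perfect fifth above G# (V), so the chord functions as an applied dominant of V.
With F## in the bass the chord is in first inversion, so the figured bass is 65.

V65/V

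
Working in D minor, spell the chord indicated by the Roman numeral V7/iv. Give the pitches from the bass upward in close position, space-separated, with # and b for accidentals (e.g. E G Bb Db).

The slash means an applied dominant: we want the dominant of iv. In D minor, iv is G minor, and its dominant is built on D.
Building a dominant seventh chord on D gives D-F#-A-C.

D F# A C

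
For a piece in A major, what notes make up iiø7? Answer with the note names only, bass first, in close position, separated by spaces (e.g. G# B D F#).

B D F A

iiø7 is the half-diminished supertonic seventh, borrowed from the parallel minor. In A major that root is B.
So the chord is B-D-F-A, a half-diminished seventh chord.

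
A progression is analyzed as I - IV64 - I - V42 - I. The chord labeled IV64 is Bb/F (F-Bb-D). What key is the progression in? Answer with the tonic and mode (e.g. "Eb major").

F major

The anchor chord is a major triad on Bb, labeled IV64.
Counting down 3 scale steps from Bb places the tonic on F; a major triad on degree 4 is diatonic only in major.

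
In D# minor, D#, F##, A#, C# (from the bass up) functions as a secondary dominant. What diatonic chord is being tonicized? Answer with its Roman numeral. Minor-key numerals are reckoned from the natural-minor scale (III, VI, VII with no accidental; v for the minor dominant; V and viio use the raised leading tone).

The chord is a dominant seventh chord on D#.
A dominant resolves down a perfect fifth: D# → G#. In D# minor, G# is scale degree 4, i.e. iv.

iv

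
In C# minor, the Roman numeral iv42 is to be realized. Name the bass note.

E

iv in C# minor has root F#; the chord is F#-A-C#-E.
The figure 42 means third inversion — the seventh is in the bass.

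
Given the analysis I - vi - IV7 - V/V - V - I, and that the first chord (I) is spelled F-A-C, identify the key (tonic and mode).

F major

The chord F is a major triad rooted on F; its label is I.
If F is scale degree 1 and the mode makes that degree carry a major triad, the tonic is F and the mode is major.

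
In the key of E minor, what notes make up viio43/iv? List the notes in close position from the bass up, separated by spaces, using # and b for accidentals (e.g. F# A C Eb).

viio43/iv is a secondary leading-tone chord. The target iv is A in E minor; the applied chord is rooted a semitone below, on G#.
Building a fully diminished seventh chord on G# gives G#-B-D-F.
The figured bass 43 indicates second inversion, placing the fifth (D) in the bass: D-F-G#-B.

D F G# B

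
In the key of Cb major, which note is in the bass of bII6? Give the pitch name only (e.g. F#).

bII in Cb major has root Dbb; the chord is Dbb-Fb-Abb.
The figure 6 means first inversion — the third is in the bass.

Fb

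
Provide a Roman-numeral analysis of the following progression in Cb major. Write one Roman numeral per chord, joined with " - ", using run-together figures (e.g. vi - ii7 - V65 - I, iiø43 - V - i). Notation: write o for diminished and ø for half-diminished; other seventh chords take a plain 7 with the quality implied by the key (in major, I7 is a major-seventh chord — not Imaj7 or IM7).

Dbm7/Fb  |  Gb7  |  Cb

ii65 - V7 - I

Dbm7/Fb: minor seventh chord on Db = scale degree 2 → ii65.
Gb7: root Gb is the dominant; dominant seventh chord there is V7.
Cb: root Cb is the tonic; major triad there is I.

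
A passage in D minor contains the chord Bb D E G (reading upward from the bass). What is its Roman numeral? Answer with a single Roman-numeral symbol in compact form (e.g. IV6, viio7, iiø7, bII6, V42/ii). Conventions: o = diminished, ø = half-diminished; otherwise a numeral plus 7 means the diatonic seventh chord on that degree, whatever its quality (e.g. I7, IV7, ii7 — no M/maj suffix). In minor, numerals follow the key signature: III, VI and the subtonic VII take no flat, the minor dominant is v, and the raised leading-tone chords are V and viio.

iiø43

The pitches E-G-Bb-D form a half-diminished seventh chord rooted on E.
E is scale degree 2 in D minor, and a half-diminished seventh chord on that degree is written iiø7.
With Bb in the bass the chord is in second inversion, so the figured bass is 43.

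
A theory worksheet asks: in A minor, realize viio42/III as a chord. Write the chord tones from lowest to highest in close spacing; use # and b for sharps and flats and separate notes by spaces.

viio42/III is a secondary leading-tone chord. The target III is C in A minor; the applied chord is rooted a semitone below, on B.
Building a fully diminished seventh chord on B gives B-D-F-Ab.
The figured bass 42 indicates third inversion, placing the seventh (Ab) in the bass: Ab-B-D-F.

Ab B D F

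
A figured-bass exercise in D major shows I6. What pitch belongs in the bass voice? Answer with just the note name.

F#

I in D major has root D; the chord is D-F#-A.
The figure 6 means first inversion — the third is in the bass.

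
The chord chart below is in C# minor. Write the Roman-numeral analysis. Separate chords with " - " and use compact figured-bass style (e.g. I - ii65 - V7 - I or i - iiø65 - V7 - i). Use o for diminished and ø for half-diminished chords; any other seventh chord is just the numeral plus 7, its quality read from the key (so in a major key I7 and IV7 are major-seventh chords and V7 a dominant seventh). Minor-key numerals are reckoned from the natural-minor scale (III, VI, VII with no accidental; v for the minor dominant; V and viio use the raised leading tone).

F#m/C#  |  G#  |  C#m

iv64 - V - i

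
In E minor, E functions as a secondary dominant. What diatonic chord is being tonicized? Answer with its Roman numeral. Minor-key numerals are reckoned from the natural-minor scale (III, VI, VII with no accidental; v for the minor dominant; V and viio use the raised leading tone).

iv

The chord is a major triad on E.
A dominant resolves down a perfect fifth: E → A. In E minor, A is scale degree 4, i.e. iv.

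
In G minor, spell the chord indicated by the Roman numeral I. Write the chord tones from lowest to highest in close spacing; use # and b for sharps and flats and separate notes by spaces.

G B D

Scale degree 1 in G minor is G; here the chord built on it is altered to a major triad. I is the major tonic (Picardy third), borrowed from the parallel major.
So the chord is G-B-D.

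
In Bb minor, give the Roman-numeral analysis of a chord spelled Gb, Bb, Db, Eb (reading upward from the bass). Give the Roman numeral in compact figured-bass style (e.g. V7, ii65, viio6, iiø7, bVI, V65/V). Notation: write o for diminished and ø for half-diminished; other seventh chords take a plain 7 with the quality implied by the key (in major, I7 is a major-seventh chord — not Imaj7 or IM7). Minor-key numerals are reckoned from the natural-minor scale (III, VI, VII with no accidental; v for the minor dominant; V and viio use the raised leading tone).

iv65

The pitches Eb-Gb-Bb-Db form a minor seventh chord rooted on Eb.
Eb is scale degree 4 in Bb minor, and a minor seventh chord on that degree is written iv7.
With Gb in the bass the chord is in first inversion, so the figured bass is 65.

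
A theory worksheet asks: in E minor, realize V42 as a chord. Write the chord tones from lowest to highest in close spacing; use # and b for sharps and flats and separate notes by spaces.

A B D# F#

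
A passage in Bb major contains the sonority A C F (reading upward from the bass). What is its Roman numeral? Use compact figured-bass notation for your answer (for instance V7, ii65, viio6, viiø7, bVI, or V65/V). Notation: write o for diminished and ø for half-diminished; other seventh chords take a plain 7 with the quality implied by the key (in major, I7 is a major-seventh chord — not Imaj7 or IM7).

V6

The pitches F-A-C form a major triad rooted on F.
F is scale degree 5 in Bb major, and a major triad on that degree is written V.
With A in the bass the chord is in first inversion, so the figured bass is 6.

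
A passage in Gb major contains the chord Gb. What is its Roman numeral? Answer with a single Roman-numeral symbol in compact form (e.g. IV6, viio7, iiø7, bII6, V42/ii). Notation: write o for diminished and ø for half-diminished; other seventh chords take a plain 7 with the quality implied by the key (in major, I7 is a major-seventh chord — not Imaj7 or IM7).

I

Stacked in thirds the chord is Gb-Bb-Db: a major triad on Gb.
In Gb major, Gb is the tonic; the diatonic major triad there is I.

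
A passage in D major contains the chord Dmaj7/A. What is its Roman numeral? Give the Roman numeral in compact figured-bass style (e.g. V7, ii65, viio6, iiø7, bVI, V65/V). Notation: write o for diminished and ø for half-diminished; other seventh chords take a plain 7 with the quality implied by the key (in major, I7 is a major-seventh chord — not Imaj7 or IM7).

I43

The pitches D-F#-A-C# form a major seventh chord rooted on D.
D is scale degree 1 in D major, and a major seventh chord on that degree is written I7.
With A in the bass the chord is in second inversion, so the figured bass is 43.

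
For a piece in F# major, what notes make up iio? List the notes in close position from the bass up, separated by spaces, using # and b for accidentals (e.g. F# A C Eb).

G# B D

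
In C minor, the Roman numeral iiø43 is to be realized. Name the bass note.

iiø in C minor has root D; the chord is D-F-Ab-C.
The figure 43 means second inversion — the fifth is in the bass.

Ab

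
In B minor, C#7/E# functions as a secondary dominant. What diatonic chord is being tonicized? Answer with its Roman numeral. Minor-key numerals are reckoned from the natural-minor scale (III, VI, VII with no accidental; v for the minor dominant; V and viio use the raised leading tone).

The chord is a dominant seventh chord on C#.
A dominant resolves down a perfect fifth: C# → F#. In B minor, F# is scale degree 5, i.e. V.

V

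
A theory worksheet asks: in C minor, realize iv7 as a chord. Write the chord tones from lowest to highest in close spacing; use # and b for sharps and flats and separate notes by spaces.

In C minor, the subdominant is F, and the diatonic chord built there is a minor seventh chord.
That chord is spelled F-Ab-C-Eb.

F Ab C Eb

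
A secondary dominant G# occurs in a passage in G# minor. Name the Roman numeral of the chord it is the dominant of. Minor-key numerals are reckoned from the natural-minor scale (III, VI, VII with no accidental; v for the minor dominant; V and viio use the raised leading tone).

The chord is a major triad on G#.
A dominant resolves down a perfect fifth: G# → C#. In G# minor, C# is scale degree 4, i.e. iv.

iv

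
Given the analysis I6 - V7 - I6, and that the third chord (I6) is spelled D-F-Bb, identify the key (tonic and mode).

Bb major

The anchor chord is a major triad on Bb, labeled I6.
If Bb is scale degree 1 and the mode makes that degree carry a major triad, the tonic is Bb and the mode is major.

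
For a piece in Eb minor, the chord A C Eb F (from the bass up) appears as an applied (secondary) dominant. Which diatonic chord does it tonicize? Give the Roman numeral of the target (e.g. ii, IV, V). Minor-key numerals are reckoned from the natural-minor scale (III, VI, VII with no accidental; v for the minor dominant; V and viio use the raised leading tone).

The chord is a dominant seventh chord on F.
A dominant resolves down a perfect fifth: F → Bb. In Eb minor, Bb is scale degree 5, i.e. V.

V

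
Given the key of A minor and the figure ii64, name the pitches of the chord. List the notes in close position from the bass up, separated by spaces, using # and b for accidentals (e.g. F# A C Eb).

Scale degree 2 in A minor is B; here the chord built on it is altered to a minor triad. ii64 is the minor supertonic, borrowed from the parallel major (the Dorian ii).
So the chord is B-D-F#.
The figured bass 64 indicates second inversion, placing the fifth (F#) in the bass: F#-B-D.

F# B D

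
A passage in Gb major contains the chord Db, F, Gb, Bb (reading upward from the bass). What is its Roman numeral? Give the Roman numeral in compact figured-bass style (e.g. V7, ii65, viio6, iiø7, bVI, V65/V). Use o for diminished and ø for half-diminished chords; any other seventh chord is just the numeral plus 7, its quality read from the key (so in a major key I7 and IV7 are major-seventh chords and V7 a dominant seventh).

I43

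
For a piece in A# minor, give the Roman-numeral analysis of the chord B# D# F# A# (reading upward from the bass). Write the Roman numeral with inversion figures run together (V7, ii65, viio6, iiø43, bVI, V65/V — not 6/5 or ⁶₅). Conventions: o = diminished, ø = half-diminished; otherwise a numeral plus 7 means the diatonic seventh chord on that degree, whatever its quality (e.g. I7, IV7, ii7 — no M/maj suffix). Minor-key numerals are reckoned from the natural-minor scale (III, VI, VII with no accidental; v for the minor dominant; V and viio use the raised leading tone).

The pitches B#-D#-F#-A# form a half-diminished seventh chord rooted on B#.
In A# minor, B# is the supertonic; the diatonic half-diminished seventh chord there is iiø7.

iiø7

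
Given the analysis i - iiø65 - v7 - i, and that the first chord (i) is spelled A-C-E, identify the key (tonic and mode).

A minor

The anchor chord is a minor triad on A, labeled i.
If A is scale degree 1 and the mode makes that degree carry a minor triad, the tonic is A and the mode is minor.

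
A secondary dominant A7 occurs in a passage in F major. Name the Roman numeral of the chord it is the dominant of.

vi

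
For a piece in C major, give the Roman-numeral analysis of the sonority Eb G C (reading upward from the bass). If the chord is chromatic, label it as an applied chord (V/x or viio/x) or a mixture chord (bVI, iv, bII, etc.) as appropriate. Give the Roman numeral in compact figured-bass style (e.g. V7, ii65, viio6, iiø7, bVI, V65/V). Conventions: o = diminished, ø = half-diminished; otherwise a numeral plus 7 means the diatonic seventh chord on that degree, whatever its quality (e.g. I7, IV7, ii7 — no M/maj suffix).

Stacked in thirds the chord is C-Eb-G: a minor triad on C.
C is the first degree of C major. This is the minor tonic, borrowed from the parallel minor.
With Eb in the bass the chord is in first inversion, so the figured bass is 6.

i6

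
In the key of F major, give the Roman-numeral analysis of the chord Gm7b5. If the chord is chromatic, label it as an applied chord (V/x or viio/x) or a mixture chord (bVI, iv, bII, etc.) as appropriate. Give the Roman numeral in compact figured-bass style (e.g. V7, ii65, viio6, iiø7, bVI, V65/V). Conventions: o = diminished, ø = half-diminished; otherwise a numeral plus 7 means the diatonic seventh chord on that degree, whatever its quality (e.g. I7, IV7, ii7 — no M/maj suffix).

Stacked in thirds the chord is G-Bb-Db-F: a half-diminished seventh chord on G.
G is the second degree of F major. This is the half-diminished supertonic seventh, borrowed from the parallel minor.

iiø7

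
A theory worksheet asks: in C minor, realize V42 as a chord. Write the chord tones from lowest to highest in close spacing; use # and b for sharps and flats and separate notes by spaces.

F G B D

In C minor, the dominant is G. The dominant is major (leading tone raised), so V is a dominant seventh chord.
Stacking thirds from G gives G-B-D-F.
The figured bass 42 indicates third inversion, placing the seventh (F) in the bass: F-G-B-D.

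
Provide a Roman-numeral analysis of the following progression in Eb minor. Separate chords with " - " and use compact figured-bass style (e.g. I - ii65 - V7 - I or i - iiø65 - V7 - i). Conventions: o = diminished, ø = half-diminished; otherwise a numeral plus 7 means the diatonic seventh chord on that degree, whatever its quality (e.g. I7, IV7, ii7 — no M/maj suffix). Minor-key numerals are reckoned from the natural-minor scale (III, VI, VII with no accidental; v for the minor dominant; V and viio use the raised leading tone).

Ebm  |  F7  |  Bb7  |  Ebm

i - V7/V - V7 - i

Ebm has root Eb, degree 1 in Eb minor, so i.
F7: a dominant seventh chord on F, the applied dominant of V → V7/V.
Bb7: root Bb is the dominant; dominant seventh chord there is V7.
Ebm has root Eb, degree 1 in Eb minor, so i.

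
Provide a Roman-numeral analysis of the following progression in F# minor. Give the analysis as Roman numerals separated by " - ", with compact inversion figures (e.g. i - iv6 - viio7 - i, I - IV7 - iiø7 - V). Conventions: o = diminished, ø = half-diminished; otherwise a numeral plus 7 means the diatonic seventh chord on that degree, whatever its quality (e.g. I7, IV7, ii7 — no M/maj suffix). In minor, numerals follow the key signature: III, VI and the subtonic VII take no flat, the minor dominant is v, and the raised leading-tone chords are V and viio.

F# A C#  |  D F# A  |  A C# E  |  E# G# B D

F#-A-C# has root F#, degree 1 in F# minor, so i.
D-F#-A has root D, degree 6 in F# minor, so VI.
A-C#-E: major triad on A = scale degree 3 → III.
E#-G#-B-D has root E#, degree 7 in F# minor, so viio7.

i - VI - III - viio7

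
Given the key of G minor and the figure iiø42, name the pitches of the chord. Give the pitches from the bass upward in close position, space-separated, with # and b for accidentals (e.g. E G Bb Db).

G A C Eb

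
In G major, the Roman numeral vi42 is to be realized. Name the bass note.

vi in G major has root E; the chord is E-G-B-D.
The figure 42 means third inversion — the seventh is in the bass.

D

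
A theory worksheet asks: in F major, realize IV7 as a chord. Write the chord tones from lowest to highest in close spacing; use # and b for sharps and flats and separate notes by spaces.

Bb D F A

The numeral's case and figure indicate a major seventh chord. In F major its root, the subdominant, is Bb.
That chord is spelled Bb-D-F-A.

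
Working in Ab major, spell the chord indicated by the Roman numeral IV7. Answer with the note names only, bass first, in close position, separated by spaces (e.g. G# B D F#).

Db F Ab C

The numeral's case and figure indicate a major seventh chord. In Ab major its root, the fourth degree, is Db.
Stacking thirds from Db gives Db-F-Ab-C.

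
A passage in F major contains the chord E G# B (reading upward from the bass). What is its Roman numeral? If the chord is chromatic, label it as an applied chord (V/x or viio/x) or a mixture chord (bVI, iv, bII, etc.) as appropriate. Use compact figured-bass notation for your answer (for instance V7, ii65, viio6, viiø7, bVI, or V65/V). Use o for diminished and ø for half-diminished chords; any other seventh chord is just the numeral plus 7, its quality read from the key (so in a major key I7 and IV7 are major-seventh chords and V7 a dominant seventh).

V/iii

Stacked in thirds the chord is E-G#-B: a major triad on E.
E is not a diatonic chord root with this quality in F major, but it lies a perfect fifth above A (iii), so the chord functions as an applied dominant of iii.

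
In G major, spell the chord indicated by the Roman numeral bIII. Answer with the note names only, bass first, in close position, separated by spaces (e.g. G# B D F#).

Scale degree 3 in G major is B; lowering it a half step gives Bb. bIII is a major triad on the lowered third degree, borrowed from the parallel minor.
So the chord is Bb-D-F, a major triad.

Bb D F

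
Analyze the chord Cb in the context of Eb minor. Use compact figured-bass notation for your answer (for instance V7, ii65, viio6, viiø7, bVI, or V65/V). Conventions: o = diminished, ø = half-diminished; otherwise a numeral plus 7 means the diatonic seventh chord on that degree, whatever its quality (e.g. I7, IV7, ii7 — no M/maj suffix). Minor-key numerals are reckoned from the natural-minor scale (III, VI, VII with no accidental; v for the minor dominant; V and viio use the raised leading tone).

The pitches Cb-Eb-Gb form a major triad rooted on Cb.
In Eb minor, Cb is the submediant; the diatonic major triad there is VI.

VI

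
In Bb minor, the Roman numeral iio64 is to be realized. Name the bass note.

Gb

iio in Bb minor has root C; the chord is C-Eb-Gb.
The figure 64 means second inversion — the fifth is in the bass.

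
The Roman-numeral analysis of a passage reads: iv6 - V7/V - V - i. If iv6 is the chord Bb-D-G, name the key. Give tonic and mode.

The chord Gm/Bb is a minor triad rooted on G; its label is iv6.
iv6 on G implies G is the subdominant; that puts the tonic at D, and the lowercase numeral fits minor mode.

D minor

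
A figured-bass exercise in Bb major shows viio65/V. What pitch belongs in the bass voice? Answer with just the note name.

The applied chord viio65/V is rooted on E: E-G-Bb-Db.
The figure 65 means first inversion — the third is in the bass.

G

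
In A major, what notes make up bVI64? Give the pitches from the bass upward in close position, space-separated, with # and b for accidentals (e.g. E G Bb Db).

Scale degree 6 in A major is F#; lowering it a half step gives F. bVI64 is a major triad on the lowered sixth degree, borrowed from the parallel minor.
So the chord is F-A-C, a major triad.
The figured bass 64 indicates second inversion, placing the fifth (C) in the bass: C-F-A.

C F A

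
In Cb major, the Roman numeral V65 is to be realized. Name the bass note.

V in Cb major has root Gb; the chord is Gb-Bb-Db-Fb.
The figure 65 means first inversion — the third is in the bass.

Bb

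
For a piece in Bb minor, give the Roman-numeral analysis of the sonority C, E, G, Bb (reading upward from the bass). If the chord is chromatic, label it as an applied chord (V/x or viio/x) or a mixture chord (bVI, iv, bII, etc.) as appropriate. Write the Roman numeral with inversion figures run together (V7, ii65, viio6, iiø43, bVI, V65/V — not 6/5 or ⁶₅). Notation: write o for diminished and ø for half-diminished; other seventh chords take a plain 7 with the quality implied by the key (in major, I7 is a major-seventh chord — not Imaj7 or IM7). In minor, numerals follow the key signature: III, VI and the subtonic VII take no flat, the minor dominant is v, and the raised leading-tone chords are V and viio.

Stacked in thirds the chord is C-E-G-Bb: a dominant seventh chord on C.
C is not a diatonic chord root with this quality in Bb minor, but it lies a perfect fifth above F (V), so the chord functions as an applied dominant of V.

V7/V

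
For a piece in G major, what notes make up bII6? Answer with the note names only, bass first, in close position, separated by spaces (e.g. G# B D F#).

Scale degree 2 in G major is A; lowering it a half step gives Ab. bII6 is the Neapolitan sixth — a major triad on the lowered second degree, here in its customary first inversion.
So the chord is Ab-C-Eb, a major triad.
The figured bass 6 indicates first inversion, placing the third (C) in the bass: C-Eb-Ab.

C Eb Ab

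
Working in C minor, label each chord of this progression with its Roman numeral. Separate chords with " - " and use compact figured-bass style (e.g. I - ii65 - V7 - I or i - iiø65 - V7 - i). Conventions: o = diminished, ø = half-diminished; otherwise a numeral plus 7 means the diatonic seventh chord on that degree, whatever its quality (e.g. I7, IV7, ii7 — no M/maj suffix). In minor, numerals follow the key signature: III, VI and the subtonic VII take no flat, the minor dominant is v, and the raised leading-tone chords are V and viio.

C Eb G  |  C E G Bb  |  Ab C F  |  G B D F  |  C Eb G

C-Eb-G: minor triad on C = scale degree 1 → i.
C-E-G-Bb is the secondary dominant of iv (dominant seventh chord on C): V7/iv.
Ab-C-F has root F, degree 4 in C minor, so iv6.
G-B-D-F has root G, degree 5 in C minor, so V7.
C-Eb-G: minor triad on C = scale degree 1 → i.

i - V7/iv - iv6 - V7 - i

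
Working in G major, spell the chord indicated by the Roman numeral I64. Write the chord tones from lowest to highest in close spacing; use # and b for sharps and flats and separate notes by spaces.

D G B

In G major, the first degree is G, and the diatonic chord built there is a major triad.
That chord is spelled G-B-D.
The figured bass 64 indicates second inversion, placing the fifth (D) in the bass: D-G-B.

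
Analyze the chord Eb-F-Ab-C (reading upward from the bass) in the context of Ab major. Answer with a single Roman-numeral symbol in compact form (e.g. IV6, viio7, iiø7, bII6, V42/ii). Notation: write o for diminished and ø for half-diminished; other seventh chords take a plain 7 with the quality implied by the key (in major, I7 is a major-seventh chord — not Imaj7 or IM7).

vi42

The pitches F-Ab-C-Eb form a minor seventh chord rooted on F.
F is scale degree 6 in Ab major, and a minor seventh chord on that degree is written vi7.
With Eb in the bass the chord is in third inversion, so the figured bass is 42.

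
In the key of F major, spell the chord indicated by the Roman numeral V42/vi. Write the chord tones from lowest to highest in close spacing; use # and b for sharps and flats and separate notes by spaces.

G A C# E

V42/vi is a secondary dominant — the dominant seventh of vi. vi in F major is D, so the applied chord's root is A, a perfect fifth above.
Building a dominant seventh chord on A gives A-C#-E-G.
The figured bass 42 indicates third inversion, placing the seventh (G) in the bass: G-A-C#-E.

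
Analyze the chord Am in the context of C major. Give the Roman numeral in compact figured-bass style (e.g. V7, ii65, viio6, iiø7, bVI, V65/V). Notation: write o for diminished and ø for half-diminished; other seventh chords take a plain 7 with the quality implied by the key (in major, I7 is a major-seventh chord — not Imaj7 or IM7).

vi

Stacked in thirds the chord is A-C-E: a minor triad on A.
A is scale degree 6 in C major, and a minor triad on that degree is written vi.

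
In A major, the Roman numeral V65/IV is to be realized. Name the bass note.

The applied chord V65/IV is rooted on A: A-C#-E-G.
The figure 65 means first inversion — the third is in the bass.

C#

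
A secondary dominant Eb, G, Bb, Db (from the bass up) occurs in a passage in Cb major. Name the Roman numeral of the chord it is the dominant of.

vi

The chord is a dominant seventh chord on Eb.
A dominant resolves down a perfect fifth: Eb → Ab. In Cb major, Ab is scale degree 6, i.e. vi.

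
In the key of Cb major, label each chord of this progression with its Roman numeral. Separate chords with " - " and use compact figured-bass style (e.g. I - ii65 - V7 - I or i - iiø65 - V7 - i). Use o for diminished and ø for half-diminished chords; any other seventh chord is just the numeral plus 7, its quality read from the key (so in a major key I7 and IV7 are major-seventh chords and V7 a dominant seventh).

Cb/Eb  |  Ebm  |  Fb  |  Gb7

I6 - iii - IV - V7

Cb/Eb: root Cb is the tonic; major triad there is I6.
Ebm: minor triad on Eb = scale degree 3 → iii.
Fb: root Fb is the subdominant; major triad there is IV.
Gb7 has root Gb, degree 5 in Cb major, so V7.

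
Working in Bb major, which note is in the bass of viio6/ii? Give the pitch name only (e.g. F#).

The applied chord viio6/ii is rooted on B: B-D-F.
The figure 6 means first inversion — the third is in the bass.

D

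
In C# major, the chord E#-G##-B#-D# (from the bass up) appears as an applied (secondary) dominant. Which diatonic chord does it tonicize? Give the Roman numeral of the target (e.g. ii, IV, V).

vi

The chord is a dominant seventh chord on E#.
A dominant resolves down a perfect fifth: E# → A#. In C# major, A# is scale degree 6, i.e. vi.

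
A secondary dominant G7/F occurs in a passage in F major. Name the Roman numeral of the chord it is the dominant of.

V

The chord is a dominant seventh chord on G.
A dominant resolves down a perfect fifth: G → C. In F major, C is scale degree 5, i.e. V.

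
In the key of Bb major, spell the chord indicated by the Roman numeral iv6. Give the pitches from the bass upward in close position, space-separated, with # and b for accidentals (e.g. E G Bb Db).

Gb Bb Eb

Scale degree 4 in Bb major is Eb; here the chord built on it is altered to a minor triad. iv6 is the minor subdominant, borrowed from the parallel minor.
So the chord is Eb-Gb-Bb.
With the 6 figure the chord is in first inversion; from the bass Gb upward in close position it reads Gb-Bb-Eb.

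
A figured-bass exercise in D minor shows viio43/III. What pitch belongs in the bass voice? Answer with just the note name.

Bb

The applied chord viio43/III is rooted on E: E-G-Bb-Db.
The figure 43 means second inversion — the fifth is in the bass.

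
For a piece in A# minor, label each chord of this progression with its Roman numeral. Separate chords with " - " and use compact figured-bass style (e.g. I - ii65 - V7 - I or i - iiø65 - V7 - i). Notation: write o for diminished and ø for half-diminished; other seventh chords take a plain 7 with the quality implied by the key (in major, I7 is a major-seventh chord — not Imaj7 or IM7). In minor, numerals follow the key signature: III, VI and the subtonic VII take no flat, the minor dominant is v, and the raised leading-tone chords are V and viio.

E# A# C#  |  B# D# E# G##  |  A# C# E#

E#-A#-C#: root A# is the tonic; minor triad there is i64.
B#-D#-E#-G##: dominant seventh chord on E# = scale degree 5 → V43.
A#-C#-E#: minor triad on A# = scale degree 1 → i.

i64 - V43 - i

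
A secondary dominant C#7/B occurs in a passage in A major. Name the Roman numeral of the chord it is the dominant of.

The chord is a dominant seventh chord on C#.
A dominant resolves down a perfect fifth: C# → F#. In A major, F# is scale degree 6, i.e. vi.

vi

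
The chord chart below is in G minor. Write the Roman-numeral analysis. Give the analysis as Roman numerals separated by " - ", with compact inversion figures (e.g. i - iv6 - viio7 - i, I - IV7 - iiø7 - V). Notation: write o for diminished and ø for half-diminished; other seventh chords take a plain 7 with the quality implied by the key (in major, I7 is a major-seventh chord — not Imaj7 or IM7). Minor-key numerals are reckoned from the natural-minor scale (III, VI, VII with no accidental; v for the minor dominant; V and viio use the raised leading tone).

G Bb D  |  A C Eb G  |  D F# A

i - iiø7 - V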